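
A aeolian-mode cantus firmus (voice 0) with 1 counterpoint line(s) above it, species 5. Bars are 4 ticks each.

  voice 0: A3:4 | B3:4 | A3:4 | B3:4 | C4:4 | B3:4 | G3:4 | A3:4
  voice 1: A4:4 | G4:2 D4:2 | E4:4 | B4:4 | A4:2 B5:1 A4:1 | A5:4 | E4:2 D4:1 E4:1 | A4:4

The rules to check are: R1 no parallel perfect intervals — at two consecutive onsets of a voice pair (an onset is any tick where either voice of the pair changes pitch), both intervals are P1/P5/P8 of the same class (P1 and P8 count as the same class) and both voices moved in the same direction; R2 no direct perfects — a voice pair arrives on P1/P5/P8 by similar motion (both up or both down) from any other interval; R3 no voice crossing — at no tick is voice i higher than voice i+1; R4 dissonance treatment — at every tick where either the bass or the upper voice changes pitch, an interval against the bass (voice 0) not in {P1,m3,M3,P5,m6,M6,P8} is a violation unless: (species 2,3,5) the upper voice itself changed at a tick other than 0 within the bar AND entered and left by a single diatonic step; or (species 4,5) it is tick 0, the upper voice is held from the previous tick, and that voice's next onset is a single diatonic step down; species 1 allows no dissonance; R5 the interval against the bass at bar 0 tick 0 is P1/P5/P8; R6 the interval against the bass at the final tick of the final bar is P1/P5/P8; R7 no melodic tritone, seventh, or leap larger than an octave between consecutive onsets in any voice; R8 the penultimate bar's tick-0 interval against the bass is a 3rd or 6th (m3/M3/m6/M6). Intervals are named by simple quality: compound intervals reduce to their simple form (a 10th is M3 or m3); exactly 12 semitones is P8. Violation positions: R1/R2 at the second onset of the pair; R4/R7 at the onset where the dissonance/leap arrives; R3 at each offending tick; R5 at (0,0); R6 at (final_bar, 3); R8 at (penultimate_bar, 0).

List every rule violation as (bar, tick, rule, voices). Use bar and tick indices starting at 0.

bar 0: v0=A3 v1=A4 downbeat P8
bar 1: v0=B3 v1=G4 downbeat m6
bar 2: v0=A3 v1=E4 downbeat P5
bar 3: v0=B3 v1=B4 downbeat P8
bar 4: v0=C4 v1=A4 downbeat M6
bar 5: v0=B3 v1=A5 downbeat m7
bar 6: v0=G3 v1=E4 downbeat M6
bar 7: v0=A3 v1=A4 downbeat P8
  -> R2 @ bar 3 tick 0 v(0, 1): A3/E4 P5 -> B3/B4 P8 similar
  -> R4 @ bar 4 tick 2 v(0, 1): C4/B5 M7 untreated
  -> R7 @ bar 4 tick 2 v(1,): A4->B5 leap 14st
  -> R7 @ bar 4 tick 3 v(1,): B5->A4 leap 14st
  -> R4 @ bar 5 tick 0 v(0, 1): B3/A5 m7 untreated
  -> R7 @ bar 6 tick 0 v(1,): A5->E4 leap 17st
  -> R2 @ bar 7 tick 0 v(0, 1): G3/E4 M6 -> A3/A4 P8 similar

(3, 0, R2, (0, 1))
(4, 2, R4, (0, 1))
(4, 2, R7, (1,))
(4, 3, R7, (1,))
(5, 0, R4, (0, 1))
(6, 0, R7, (1,))
(7, 0, R2, (0, 1))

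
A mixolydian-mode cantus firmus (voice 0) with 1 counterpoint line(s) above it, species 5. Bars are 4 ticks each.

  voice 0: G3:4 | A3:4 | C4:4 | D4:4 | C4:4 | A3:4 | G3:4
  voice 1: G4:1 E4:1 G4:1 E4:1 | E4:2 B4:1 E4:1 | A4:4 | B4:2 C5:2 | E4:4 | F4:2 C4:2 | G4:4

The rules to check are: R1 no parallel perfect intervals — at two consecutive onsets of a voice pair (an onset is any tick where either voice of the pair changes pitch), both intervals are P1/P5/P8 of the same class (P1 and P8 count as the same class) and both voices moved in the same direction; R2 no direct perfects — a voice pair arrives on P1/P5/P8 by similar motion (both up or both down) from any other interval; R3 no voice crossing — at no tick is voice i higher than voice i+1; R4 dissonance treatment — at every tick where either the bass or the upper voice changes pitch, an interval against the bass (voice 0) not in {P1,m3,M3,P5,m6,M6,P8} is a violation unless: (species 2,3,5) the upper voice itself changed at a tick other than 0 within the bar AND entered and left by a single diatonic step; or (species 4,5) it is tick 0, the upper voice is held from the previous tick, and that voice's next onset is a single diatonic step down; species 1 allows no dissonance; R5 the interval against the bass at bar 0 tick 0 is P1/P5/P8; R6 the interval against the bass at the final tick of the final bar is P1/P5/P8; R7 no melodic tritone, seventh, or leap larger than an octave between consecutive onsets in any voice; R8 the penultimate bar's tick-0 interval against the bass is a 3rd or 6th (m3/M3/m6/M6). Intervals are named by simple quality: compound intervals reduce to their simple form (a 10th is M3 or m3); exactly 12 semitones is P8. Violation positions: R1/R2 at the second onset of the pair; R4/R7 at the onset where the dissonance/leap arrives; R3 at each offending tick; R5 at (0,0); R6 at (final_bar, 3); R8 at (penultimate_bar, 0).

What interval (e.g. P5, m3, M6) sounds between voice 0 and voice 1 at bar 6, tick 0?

P8

voice 0=G3 voice 1=G4 -> P8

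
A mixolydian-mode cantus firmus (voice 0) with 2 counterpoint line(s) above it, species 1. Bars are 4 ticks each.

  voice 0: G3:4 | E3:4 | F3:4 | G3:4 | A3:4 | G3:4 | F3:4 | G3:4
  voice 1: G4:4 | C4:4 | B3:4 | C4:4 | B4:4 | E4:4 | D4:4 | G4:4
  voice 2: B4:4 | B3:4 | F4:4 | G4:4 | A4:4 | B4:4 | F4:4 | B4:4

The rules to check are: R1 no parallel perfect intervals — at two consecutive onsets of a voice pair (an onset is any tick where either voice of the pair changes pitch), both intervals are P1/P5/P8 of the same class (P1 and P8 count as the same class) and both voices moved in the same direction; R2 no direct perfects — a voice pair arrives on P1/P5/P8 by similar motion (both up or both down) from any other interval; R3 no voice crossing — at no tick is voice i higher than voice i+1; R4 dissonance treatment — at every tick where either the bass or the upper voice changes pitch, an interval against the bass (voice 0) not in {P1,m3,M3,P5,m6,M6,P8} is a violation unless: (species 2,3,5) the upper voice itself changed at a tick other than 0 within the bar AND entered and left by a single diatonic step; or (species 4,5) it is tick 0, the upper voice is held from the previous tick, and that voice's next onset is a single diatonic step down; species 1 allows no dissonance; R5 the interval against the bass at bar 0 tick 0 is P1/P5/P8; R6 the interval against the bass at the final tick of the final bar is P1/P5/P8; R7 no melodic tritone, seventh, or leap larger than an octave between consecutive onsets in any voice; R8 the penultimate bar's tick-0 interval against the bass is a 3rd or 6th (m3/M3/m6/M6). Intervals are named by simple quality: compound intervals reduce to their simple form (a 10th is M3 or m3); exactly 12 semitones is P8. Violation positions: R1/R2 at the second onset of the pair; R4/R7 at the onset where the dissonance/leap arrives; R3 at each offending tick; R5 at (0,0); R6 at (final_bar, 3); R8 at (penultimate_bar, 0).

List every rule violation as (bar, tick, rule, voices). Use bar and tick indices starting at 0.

(0, 0, R5, (0, 2))
(1, 0, R2, (0, 2))
(1, 0, R3, (1, 2))
(1, 1, R3, (1, 2))
(1, 2, R3, (1, 2))
(1, 3, R3, (1, 2))
(2, 0, R2, (0, 2))
(2, 0, R4, (0, 1))
(2, 0, R7, (2,))
(3, 0, R1, (0, 2))
(3, 0, R2, (1, 2))
(3, 0, R4, (0, 1))
(4, 0, R1, (0, 2))
(4, 0, R3, (1, 2))
(4, 0, R4, (0, 1))
(4, 0, R7, (1,))
(4, 1, R3, (1, 2))
(4, 2, R3, (1, 2))
(4, 3, R3, (1, 2))
(6, 0, R2, (0, 2))
(6, 0, R7, (2,))
(6, 0, R8, (0, 2))
(7, 0, R2, (0, 1))
(7, 0, R7, (2,))
(7, 3, R6, (0, 2))

bar 0: v0=G3 v1=G4 v2=B4 downbeat M3
bar 1: v0=E3 v1=C4 v2=B3 downbeat P5
bar 2: v0=F3 v1=B3 v2=F4 downbeat P8
bar 3: v0=G3 v1=C4 v2=G4 downbeat P8
bar 4: v0=A3 v1=B4 v2=A4 downbeat P8
bar 5: v0=G3 v1=E4 v2=B4 downbeat M3
bar 6: v0=F3 v1=D4 v2=F4 downbeat P8
bar 7: v0=G3 v1=G4 v2=B4 downbeat M3
  -> R5 @ bar 0 tick 0 v(0, 2): opens on M3
  -> R2 @ bar 1 tick 0 v(0, 2): G3/B4 M3 -> E3/B3 P5 similar
  -> R3 @ bar 1 tick 0 v(1, 2): C4 above B3
  -> R3 @ bar 1 tick 1 v(1, 2): C4 above B3
  -> R3 @ bar 1 tick 2 v(1, 2): C4 above B3
  -> R3 @ bar 1 tick 3 v(1, 2): C4 above B3
  -> R2 @ bar 2 tick 0 v(0, 2): E3/B3 P5 -> F3/F4 P8 similar
  -> R4 @ bar 2 tick 0 v(0, 1): F3/B3 TT untreated
  -> R7 @ bar 2 tick 0 v(2,): B3->F4 leap 6st
  -> R1 @ bar 3 tick 0 v(0, 2): F3/F4 P8 -> G3/G4 P8 similar
  -> R2 @ bar 3 tick 0 v(1, 2): B3/F4 TT -> C4/G4 P5 similar
  -> R4 @ bar 3 tick 0 v(0, 1): G3/C4 P4 untreated
  -> R1 @ bar 4 tick 0 v(0, 2): G3/G4 P8 -> A3/A4 P8 similar
  -> R3 @ bar 4 tick 0 v(1, 2): B4 above A4
  -> R4 @ bar 4 tick 0 v(0, 1): A3/B4 M2 untreated
  -> R7 @ bar 4 tick 0 v(1,): C4->B4 leap 11st
  -> R3 @ bar 4 tick 1 v(1, 2): B4 above A4
  -> R3 @ bar 4 tick 2 v(1, 2): B4 above A4
  -> R3 @ bar 4 tick 3 v(1, 2): B4 above A4
  -> R2 @ bar 6 tick 0 v(0, 2): G3/B4 M3 -> F3/F4 P8 similar
  -> R7 @ bar 6 tick 0 v(2,): B4->F4 leap 6st
  -> R8 @ bar 6 tick 0 v(0, 2): penult P8 not 3rd/6th
  -> R2 @ bar 7 tick 0 v(0, 1): F3/D4 M6 -> G3/G4 P8 similar
  -> R7 @ bar 7 tick 0 v(2,): F4->B4 leap 6st
  -> R6 @ bar 7 tick 3 v(0, 2): closes on M3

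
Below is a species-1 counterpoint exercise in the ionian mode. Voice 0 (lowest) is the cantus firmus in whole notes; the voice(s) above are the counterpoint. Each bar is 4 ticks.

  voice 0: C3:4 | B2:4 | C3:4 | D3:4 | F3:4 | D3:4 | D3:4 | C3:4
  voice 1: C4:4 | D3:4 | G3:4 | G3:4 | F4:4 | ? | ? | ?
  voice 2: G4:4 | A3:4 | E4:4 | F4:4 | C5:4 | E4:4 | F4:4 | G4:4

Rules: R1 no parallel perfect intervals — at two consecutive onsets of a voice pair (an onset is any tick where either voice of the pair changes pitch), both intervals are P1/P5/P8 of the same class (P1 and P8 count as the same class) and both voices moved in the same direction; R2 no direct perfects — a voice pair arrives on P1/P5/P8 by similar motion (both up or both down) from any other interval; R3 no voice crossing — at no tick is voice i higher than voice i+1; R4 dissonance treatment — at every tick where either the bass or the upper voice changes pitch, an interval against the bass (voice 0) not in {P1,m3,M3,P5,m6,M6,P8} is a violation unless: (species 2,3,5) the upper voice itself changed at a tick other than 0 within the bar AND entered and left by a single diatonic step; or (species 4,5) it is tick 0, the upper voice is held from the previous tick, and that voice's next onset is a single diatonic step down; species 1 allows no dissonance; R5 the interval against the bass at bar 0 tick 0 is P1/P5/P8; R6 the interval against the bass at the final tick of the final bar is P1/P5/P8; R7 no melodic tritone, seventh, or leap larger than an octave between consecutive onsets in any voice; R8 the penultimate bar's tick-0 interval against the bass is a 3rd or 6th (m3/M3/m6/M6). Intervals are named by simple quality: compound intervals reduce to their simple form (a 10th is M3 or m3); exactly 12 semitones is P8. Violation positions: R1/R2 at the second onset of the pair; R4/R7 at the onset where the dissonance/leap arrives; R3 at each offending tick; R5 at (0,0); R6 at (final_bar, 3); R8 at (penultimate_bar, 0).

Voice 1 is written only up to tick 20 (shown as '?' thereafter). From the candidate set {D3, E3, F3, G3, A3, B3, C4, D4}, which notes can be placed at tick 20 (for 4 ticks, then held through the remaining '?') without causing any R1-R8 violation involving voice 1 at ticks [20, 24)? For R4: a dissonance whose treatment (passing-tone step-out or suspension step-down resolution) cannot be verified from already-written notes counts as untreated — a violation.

{F3}

D3: violates R1,R7
E3: violates R2,R4,R7
F3: legal
G3: violates R4,R7
A3: violates R1,R2
B3: violates R7
C4: violates R4
D4: violates R1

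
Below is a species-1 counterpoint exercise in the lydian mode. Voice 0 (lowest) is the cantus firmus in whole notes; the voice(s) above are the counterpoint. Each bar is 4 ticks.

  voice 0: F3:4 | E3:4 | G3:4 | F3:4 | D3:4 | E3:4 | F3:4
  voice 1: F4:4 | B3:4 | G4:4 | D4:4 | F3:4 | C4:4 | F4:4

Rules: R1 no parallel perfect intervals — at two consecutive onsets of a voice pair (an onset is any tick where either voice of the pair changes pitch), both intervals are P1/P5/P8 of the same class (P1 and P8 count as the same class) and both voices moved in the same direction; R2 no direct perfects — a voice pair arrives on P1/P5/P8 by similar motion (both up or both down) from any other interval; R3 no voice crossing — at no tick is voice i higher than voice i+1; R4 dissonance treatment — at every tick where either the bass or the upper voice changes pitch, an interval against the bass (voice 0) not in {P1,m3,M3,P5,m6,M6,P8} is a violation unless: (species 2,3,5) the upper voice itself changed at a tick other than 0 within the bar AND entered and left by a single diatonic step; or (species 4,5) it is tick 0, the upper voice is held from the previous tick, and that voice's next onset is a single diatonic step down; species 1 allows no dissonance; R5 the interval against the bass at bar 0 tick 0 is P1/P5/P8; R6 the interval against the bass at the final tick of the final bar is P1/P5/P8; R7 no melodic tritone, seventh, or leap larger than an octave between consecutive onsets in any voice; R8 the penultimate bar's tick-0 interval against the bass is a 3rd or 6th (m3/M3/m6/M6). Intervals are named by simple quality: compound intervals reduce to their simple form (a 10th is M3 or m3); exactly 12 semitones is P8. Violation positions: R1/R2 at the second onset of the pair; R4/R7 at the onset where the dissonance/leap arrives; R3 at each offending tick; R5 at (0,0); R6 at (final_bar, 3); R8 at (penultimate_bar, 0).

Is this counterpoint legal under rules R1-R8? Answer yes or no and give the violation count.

bar 0: v0=F3 v1=F4 (P8)
bar 1: v0=E3 v1=B3 (P5)
bar 2: v0=G3 v1=G4 (P8)
bar 3: v0=F3 v1=D4 (M6)
bar 4: v0=D3 v1=F3 (m3)
bar 5: v0=E3 v1=C4 (m6)
bar 6: v0=F3 v1=F4 (P8)
  R2 @ bar1.0: F3/F4 P8 -> E3/B3 P5 similar
  R7 @ bar1.0: F4->B3 leap 6st
  R2 @ bar2.0: E3/B3 P5 -> G3/G4 P8 similar
  R2 @ bar6.0: E3/C4 m6 -> F3/F4 P8 similar

No (4 violations)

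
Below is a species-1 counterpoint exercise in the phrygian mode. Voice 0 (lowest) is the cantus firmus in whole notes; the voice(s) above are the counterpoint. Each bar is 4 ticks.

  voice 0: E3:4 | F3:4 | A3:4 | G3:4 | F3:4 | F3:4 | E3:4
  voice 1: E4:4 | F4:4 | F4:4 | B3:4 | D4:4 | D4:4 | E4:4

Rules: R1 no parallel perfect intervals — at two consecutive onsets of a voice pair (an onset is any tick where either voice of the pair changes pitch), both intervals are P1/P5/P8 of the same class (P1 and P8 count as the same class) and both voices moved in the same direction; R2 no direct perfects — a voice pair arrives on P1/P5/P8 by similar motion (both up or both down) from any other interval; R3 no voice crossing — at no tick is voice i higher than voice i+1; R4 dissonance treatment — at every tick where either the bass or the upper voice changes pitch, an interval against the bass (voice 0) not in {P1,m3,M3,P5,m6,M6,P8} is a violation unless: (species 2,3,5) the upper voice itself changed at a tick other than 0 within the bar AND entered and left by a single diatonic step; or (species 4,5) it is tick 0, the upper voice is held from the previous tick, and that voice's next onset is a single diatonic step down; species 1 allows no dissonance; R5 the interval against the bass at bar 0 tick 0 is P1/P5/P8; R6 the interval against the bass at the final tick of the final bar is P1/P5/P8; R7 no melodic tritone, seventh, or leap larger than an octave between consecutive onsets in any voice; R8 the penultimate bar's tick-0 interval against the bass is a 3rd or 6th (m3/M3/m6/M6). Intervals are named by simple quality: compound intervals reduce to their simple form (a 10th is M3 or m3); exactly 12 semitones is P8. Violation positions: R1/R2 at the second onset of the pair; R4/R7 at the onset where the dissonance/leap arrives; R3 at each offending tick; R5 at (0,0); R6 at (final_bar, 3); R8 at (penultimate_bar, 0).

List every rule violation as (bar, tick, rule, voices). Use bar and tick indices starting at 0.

(1, 0, R1, (0, 1))
(3, 0, R7, (1,))

bar 0: v0=E3 v1=E4 downbeat P8
bar 1: v0=F3 v1=F4 downbeat P8
bar 2: v0=A3 v1=F4 downbeat m6
bar 3: v0=G3 v1=B3 downbeat M3
bar 4: v0=F3 v1=D4 downbeat M6
bar 5: v0=F3 v1=D4 downbeat M6
bar 6: v0=E3 v1=E4 downbeat P8
  -> R1 @ bar 1 tick 0 v(0, 1): E3/E4 P8 -> F3/F4 P8 similar
  -> R7 @ bar 3 tick 0 v(1,): F4->B3 leap 6st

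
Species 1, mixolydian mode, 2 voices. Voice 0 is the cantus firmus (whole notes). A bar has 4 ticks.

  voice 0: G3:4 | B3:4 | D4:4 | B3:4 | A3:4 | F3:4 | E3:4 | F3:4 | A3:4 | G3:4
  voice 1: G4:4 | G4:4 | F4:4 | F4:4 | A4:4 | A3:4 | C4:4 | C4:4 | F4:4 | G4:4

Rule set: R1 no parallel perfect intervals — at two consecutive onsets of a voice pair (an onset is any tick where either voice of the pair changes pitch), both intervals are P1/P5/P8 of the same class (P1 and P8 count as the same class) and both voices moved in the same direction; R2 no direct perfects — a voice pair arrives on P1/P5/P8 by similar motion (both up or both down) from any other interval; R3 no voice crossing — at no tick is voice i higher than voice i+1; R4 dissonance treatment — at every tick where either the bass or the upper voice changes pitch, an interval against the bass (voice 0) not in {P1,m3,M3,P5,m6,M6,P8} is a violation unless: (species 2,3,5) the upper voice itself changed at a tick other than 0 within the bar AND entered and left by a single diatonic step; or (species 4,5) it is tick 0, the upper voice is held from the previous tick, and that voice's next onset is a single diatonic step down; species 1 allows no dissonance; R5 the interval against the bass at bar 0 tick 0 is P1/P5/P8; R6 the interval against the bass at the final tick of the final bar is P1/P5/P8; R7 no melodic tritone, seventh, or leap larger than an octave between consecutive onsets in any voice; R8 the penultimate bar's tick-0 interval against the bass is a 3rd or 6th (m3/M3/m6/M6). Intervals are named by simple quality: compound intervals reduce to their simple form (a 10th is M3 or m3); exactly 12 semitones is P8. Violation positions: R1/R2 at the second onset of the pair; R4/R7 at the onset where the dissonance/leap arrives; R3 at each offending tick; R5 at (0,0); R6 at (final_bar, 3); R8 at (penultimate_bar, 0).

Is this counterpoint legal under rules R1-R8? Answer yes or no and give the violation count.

bar 0: v0=G3 v1=G4 (P8)
bar 1: v0=B3 v1=G4 (m6)
bar 2: v0=D4 v1=F4 (m3)
bar 3: v0=B3 v1=F4 (TT)
bar 4: v0=A3 v1=A4 (P8)
bar 5: v0=F3 v1=A3 (M3)
bar 6: v0=E3 v1=C4 (m6)
bar 7: v0=F3 v1=C4 (P5)
bar 8: v0=A3 v1=F4 (m6)
bar 9: v0=G3 v1=G4 (P8)
  R4 @ bar3.0: B3/F4 TT untreated

No (1 violations)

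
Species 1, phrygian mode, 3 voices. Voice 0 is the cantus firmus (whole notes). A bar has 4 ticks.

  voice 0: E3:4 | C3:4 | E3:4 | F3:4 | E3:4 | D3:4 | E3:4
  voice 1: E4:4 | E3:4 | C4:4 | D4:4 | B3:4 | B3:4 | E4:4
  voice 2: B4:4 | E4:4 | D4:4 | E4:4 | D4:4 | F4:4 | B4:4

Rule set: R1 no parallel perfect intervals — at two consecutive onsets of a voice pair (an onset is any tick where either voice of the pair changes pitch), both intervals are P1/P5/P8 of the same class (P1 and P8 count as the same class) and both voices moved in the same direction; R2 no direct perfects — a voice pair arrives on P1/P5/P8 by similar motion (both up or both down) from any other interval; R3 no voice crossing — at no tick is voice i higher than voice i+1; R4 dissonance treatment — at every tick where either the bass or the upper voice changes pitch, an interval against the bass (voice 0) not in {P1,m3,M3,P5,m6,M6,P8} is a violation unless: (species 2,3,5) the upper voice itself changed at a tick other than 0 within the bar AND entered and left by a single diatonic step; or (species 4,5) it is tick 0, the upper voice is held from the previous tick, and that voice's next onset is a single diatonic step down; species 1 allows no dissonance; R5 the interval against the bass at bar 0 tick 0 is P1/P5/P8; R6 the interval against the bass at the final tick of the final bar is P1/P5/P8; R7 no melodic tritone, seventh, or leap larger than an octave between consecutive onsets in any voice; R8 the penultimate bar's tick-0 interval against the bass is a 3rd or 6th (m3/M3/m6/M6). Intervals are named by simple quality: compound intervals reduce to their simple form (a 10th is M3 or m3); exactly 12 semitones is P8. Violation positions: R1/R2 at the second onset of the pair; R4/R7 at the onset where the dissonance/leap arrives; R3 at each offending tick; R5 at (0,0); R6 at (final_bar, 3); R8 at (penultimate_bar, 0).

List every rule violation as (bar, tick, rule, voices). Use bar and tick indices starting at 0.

(1, 0, R2, (1, 2))
(2, 0, R4, (0, 2))
(3, 0, R4, (0, 2))
(4, 0, R2, (0, 1))
(4, 0, R4, (0, 2))
(6, 0, R2, (0, 1))
(6, 0, R2, (0, 2))
(6, 0, R2, (1, 2))
(6, 0, R7, (2,))

bar 0: v0=E3 v1=E4 v2=B4 downbeat P5
bar 1: v0=C3 v1=E3 v2=E4 downbeat M3
bar 2: v0=E3 v1=C4 v2=D4 downbeat m7
bar 3: v0=F3 v1=D4 v2=E4 downbeat M7
bar 4: v0=E3 v1=B3 v2=D4 downbeat m7
bar 5: v0=D3 v1=B3 v2=F4 downbeat m3
bar 6: v0=E3 v1=E4 v2=B4 downbeat P5
  -> R2 @ bar 1 tick 0 v(1, 2): E4/B4 P5 -> E3/E4 P8 similar
  -> R4 @ bar 2 tick 0 v(0, 2): E3/D4 m7 untreated
  -> R4 @ bar 3 tick 0 v(0, 2): F3/E4 M7 untreated
  -> R2 @ bar 4 tick 0 v(0, 1): F3/D4 M6 -> E3/B3 P5 similar
  -> R4 @ bar 4 tick 0 v(0, 2): E3/D4 m7 untreated
  -> R2 @ bar 6 tick 0 v(0, 1): D3/B3 M6 -> E3/E4 P8 similar
  -> R2 @ bar 6 tick 0 v(0, 2): D3/F4 m3 -> E3/B4 P5 similar
  -> R2 @ bar 6 tick 0 v(1, 2): B3/F4 TT -> E4/B4 P5 similar
  -> R7 @ bar 6 tick 0 v(2,): F4->B4 leap 6st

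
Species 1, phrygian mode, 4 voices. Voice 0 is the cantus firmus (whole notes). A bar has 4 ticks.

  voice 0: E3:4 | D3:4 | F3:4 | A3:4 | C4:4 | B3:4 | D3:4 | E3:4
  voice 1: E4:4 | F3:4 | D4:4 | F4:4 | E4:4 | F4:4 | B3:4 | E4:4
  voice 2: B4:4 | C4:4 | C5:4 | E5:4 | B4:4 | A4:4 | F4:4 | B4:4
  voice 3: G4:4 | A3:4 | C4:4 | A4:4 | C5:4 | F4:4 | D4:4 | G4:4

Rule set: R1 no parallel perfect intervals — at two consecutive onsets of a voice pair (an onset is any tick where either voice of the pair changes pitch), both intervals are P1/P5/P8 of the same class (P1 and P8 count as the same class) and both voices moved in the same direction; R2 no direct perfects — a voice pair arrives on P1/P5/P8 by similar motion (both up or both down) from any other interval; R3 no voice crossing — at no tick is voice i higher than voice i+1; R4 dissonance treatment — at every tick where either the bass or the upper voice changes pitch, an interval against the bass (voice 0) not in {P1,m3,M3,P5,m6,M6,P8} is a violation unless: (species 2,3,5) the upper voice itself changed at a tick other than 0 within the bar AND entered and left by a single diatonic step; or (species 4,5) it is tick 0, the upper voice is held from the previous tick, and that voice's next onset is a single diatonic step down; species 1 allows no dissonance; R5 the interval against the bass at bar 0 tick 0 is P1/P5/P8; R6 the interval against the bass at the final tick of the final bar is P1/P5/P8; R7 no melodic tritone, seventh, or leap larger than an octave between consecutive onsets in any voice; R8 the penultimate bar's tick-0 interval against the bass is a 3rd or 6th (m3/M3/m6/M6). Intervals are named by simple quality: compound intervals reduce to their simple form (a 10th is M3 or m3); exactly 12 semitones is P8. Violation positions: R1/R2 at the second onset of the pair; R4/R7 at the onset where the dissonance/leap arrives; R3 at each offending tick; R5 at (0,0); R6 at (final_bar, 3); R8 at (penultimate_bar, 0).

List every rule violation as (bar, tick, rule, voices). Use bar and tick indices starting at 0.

(0, 0, R3, (2, 3))
(0, 0, R5, (0, 3))
(0, 1, R3, (2, 3))
(0, 2, R3, (2, 3))
(0, 3, R3, (2, 3))
(1, 0, R1, (1, 2))
(1, 0, R2, (0, 3))
(1, 0, R3, (2, 3))
(1, 0, R4, (0, 2))
(1, 0, R7, (1,))
(1, 0, R7, (2,))
(1, 0, R7, (3,))
(1, 1, R3, (2, 3))
(1, 2, R3, (2, 3))
(1, 3, R3, (2, 3))
(2, 0, R1, (0, 3))
(2, 0, R2, (0, 2))
(2, 0, R2, (2, 3))
(2, 0, R3, (2, 3))
(2, 1, R3, (2, 3))
(2, 2, R3, (2, 3))
(2, 3, R3, (2, 3))
(3, 0, R1, (0, 2))
(3, 0, R2, (0, 3))
(3, 0, R2, (2, 3))
(3, 0, R3, (2, 3))
(3, 1, R3, (2, 3))
(3, 2, R3, (2, 3))
(3, 3, R3, (2, 3))
(4, 0, R1, (0, 3))
(4, 0, R2, (1, 2))
(4, 0, R4, (0, 2))
(5, 0, R3, (2, 3))
(5, 0, R4, (0, 1))
(5, 0, R4, (0, 2))
(5, 0, R4, (0, 3))
(5, 1, R3, (2, 3))
(5, 2, R3, (2, 3))
(5, 3, R3, (2, 3))
(6, 0, R2, (0, 3))
(6, 0, R3, (2, 3))
(6, 0, R7, (1,))
(6, 0, R8, (0, 3))
(6, 1, R3, (2, 3))
(6, 2, R3, (2, 3))
(6, 3, R3, (2, 3))
(7, 0, R2, (0, 1))
(7, 0, R2, (0, 2))
(7, 0, R2, (1, 2))
(7, 0, R3, (2, 3))
(7, 0, R7, (2,))
(7, 1, R3, (2, 3))
(7, 2, R3, (2, 3))
(7, 3, R3, (2, 3))
(7, 3, R6, (0, 3))

bar 0: v0=E3 v1=E4 v2=B4 v3=G4 downbeat m3
bar 1: v0=D3 v1=F3 v2=C4 v3=A3 downbeat P5
bar 2: v0=F3 v1=D4 v2=C5 v3=C4 downbeat P5
bar 3: v0=A3 v1=F4 v2=E5 v3=A4 downbeat P8
bar 4: v0=C4 v1=E4 v2=B4 v3=C5 downbeat P8
bar 5: v0=B3 v1=F4 v2=A4 v3=F4 downbeat TT
bar 6: v0=D3 v1=B3 v2=F4 v3=D4 downbeat P8
bar 7: v0=E3 v1=E4 v2=B4 v3=G4 downbeat m3
  -> R3 @ bar 0 tick 0 v(2, 3): B4 above G4
  -> R5 @ bar 0 tick 0 v(0, 3): opens on m3
  -> R3 @ bar 0 tick 1 v(2, 3): B4 above G4
  -> R3 @ bar 0 tick 2 v(2, 3): B4 above G4
  -> R3 @ bar 0 tick 3 v(2, 3): B4 above G4
  -> R1 @ bar 1 tick 0 v(1, 2): E4/B4 P5 -> F3/C4 P5 similar
  -> R2 @ bar 1 tick 0 v(0, 3): E3/G4 m3 -> D3/A3 P5 similar
  -> R3 @ bar 1 tick 0 v(2, 3): C4 above A3
  -> R4 @ bar 1 tick 0 v(0, 2): D3/C4 m7 untreated
  -> R7 @ bar 1 tick 0 v(1,): E4->F3 leap 11st
  -> R7 @ bar 1 tick 0 v(2,): B4->C4 leap 11st
  -> R7 @ bar 1 tick 0 v(3,): G4->A3 leap 10st
  -> R3 @ bar 1 tick 1 v(2, 3): C4 above A3
  -> R3 @ bar 1 tick 2 v(2, 3): C4 above A3
  -> R3 @ bar 1 tick 3 v(2, 3): C4 above A3
  -> R1 @ bar 2 tick 0 v(0, 3): D3/A3 P5 -> F3/C4 P5 similar
  -> R2 @ bar 2 tick 0 v(0, 2): D3/C4 m7 -> F3/C5 P5 similar
  -> R2 @ bar 2 tick 0 v(2, 3): C4/A3 m3 -> C5/C4 P8 similar
  -> R3 @ bar 2 tick 0 v(2, 3): C5 above C4
  -> R3 @ bar 2 tick 1 v(2, 3): C5 above C4
  -> R3 @ bar 2 tick 2 v(2, 3): C5 above C4
  -> R3 @ bar 2 tick 3 v(2, 3): C5 above C4
  -> R1 @ bar 3 tick 0 v(0, 2): F3/C5 P5 -> A3/E5 P5 similar
  -> R2 @ bar 3 tick 0 v(0, 3): F3/C4 P5 -> A3/A4 P8 similar
  -> R2 @ bar 3 tick 0 v(2, 3): C5/C4 P8 -> E5/A4 P5 similar
  -> R3 @ bar 3 tick 0 v(2, 3): E5 above A4
  -> R3 @ bar 3 tick 1 v(2, 3): E5 above A4
  -> R3 @ bar 3 tick 2 v(2, 3): E5 above A4
  -> R3 @ bar 3 tick 3 v(2, 3): E5 above A4
  -> R1 @ bar 4 tick 0 v(0, 3): A3/A4 P8 -> C4/C5 P8 similar
  -> R2 @ bar 4 tick 0 v(1, 2): F4/E5 M7 -> E4/B4 P5 similar
  -> R4 @ bar 4 tick 0 v(0, 2): C4/B4 M7 untreated
  -> R3 @ bar 5 tick 0 v(2, 3): A4 above F4
  -> R4 @ bar 5 tick 0 v(0, 1): B3/F4 TT untreated
  -> R4 @ bar 5 tick 0 v(0, 2): B3/A4 m7 untreated
  -> R4 @ bar 5 tick 0 v(0, 3): B3/F4 TT untreated
  -> R3 @ bar 5 tick 1 v(2, 3): A4 above F4
  -> R3 @ bar 5 tick 2 v(2, 3): A4 above F4
  -> R3 @ bar 5 tick 3 v(2, 3): A4 above F4
  -> R2 @ bar 6 tick 0 v(0, 3): B3/F4 TT -> D3/D4 P8 similar
  -> R3 @ bar 6 tick 0 v(2, 3): F4 above D4
  -> R7 @ bar 6 tick 0 v(1,): F4->B3 leap 6st
  -> R8 @ bar 6 tick 0 v(0, 3): penult P8 not 3rd/6th
  -> R3 @ bar 6 tick 1 v(2, 3): F4 above D4
  -> R3 @ bar 6 tick 2 v(2, 3): F4 above D4
  -> R3 @ bar 6 tick 3 v(2, 3): F4 above D4
  -> R2 @ bar 7 tick 0 v(0, 1): D3/B3 M6 -> E3/E4 P8 similar
  -> R2 @ bar 7 tick 0 v(0, 2): D3/F4 m3 -> E3/B4 P5 similar
  -> R2 @ bar 7 tick 0 v(1, 2): B3/F4 TT -> E4/B4 P5 similar
  -> R3 @ bar 7 tick 0 v(2, 3): B4 above G4
  -> R7 @ bar 7 tick 0 v(2,): F4->B4 leap 6st
  -> R3 @ bar 7 tick 1 v(2, 3): B4 above G4
  -> R3 @ bar 7 tick 2 v(2, 3): B4 above G4
  -> R3 @ bar 7 tick 3 v(2, 3): B4 above G4
  -> R6 @ bar 7 tick 3 v(0, 3): closes on m3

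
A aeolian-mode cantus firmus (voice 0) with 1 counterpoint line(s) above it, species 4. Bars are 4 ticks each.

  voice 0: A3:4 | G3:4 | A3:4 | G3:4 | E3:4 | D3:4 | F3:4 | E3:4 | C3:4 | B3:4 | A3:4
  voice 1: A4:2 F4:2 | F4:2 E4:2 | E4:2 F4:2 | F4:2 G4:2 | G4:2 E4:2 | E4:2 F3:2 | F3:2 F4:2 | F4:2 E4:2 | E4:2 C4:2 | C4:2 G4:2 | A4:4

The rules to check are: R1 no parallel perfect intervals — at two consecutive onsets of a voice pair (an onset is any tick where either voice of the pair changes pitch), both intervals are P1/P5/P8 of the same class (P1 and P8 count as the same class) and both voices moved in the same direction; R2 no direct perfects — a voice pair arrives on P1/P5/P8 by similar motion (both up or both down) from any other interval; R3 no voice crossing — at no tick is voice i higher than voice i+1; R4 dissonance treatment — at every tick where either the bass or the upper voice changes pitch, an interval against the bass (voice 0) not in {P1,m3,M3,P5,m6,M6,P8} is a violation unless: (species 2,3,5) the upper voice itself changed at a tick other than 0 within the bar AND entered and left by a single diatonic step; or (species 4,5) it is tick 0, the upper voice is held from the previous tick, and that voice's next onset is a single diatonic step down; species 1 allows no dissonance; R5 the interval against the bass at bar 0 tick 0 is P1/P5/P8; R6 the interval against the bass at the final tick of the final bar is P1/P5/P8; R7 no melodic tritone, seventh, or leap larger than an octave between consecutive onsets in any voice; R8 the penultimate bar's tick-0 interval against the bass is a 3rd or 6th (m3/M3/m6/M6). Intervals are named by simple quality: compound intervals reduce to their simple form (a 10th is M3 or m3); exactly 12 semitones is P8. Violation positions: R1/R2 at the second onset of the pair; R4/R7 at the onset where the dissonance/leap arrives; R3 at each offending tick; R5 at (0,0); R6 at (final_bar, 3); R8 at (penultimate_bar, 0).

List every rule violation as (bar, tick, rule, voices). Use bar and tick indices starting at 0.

bar 0: v0=A3 v1=A4 downbeat P8
bar 1: v0=G3 v1=F4 downbeat m7
bar 2: v0=A3 v1=E4 downbeat P5
bar 3: v0=G3 v1=F4 downbeat m7
bar 4: v0=E3 v1=G4 downbeat m3
bar 5: v0=D3 v1=E4 downbeat M2
bar 6: v0=F3 v1=F3 downbeat P1
bar 7: v0=E3 v1=F4 downbeat m2
bar 8: v0=C3 v1=E4 downbeat M3
bar 9: v0=B3 v1=C4 downbeat m2
bar 10: v0=A3 v1=A4 downbeat P8
  -> R4 @ bar 3 tick 0 v(0, 1): G3/F4 m7 untreated
  -> R4 @ bar 5 tick 0 v(0, 1): D3/E4 M2 untreated
  -> R7 @ bar 5 tick 2 v(1,): E4->F3 leap 11st
  -> R4 @ bar 9 tick 0 v(0, 1): B3/C4 m2 untreated
  -> R7 @ bar 9 tick 0 v(0,): C3->B3 leap 11st
  -> R8 @ bar 9 tick 0 v(0, 1): penult m2 not 3rd/6th

(3, 0, R4, (0, 1))
(5, 0, R4, (0, 1))
(5, 2, R7, (1,))
(9, 0, R4, (0, 1))
(9, 0, R7, (0,))
(9, 0, R8, (0, 1))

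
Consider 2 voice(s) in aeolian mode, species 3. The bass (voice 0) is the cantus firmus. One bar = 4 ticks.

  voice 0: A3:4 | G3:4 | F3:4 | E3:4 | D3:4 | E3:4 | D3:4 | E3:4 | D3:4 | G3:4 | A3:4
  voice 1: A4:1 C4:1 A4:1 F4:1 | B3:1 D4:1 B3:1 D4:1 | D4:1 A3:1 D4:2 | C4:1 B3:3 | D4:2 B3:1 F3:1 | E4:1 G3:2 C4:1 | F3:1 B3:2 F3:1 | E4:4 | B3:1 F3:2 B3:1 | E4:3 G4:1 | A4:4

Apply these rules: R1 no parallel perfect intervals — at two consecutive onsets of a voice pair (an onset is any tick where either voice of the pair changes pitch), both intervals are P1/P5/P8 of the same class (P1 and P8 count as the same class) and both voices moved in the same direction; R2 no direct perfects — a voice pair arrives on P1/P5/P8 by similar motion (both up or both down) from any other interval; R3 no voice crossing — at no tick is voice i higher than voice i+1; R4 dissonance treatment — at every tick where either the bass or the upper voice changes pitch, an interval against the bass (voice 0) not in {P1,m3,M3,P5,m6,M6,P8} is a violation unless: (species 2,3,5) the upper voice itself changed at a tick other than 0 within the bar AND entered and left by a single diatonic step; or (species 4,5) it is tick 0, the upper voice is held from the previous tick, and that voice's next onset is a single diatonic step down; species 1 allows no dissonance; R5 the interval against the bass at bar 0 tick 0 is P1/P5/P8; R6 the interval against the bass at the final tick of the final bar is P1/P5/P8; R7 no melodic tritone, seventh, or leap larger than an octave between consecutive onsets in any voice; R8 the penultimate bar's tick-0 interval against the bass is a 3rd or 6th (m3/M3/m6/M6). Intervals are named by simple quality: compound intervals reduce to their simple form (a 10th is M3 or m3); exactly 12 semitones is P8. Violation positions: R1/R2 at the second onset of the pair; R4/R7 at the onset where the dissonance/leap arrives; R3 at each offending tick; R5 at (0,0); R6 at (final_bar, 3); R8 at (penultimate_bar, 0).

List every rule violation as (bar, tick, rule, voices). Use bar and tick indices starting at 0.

(1, 0, R7, (1,))
(4, 3, R7, (1,))
(5, 0, R2, (0, 1))
(5, 0, R7, (1,))
(6, 1, R7, (1,))
(6, 3, R7, (1,))
(7, 0, R2, (0, 1))
(7, 0, R7, (1,))
(8, 1, R7, (1,))
(8, 3, R7, (1,))
(10, 0, R1, (0, 1))

bar 0: v0=A3 v1=A4 downbeat P8
bar 1: v0=G3 v1=B3 downbeat M3
bar 2: v0=F3 v1=D4 downbeat M6
bar 3: v0=E3 v1=C4 downbeat m6
bar 4: v0=D3 v1=D4 downbeat P8
bar 5: v0=E3 v1=E4 downbeat P8
bar 6: v0=D3 v1=F3 downbeat m3
bar 7: v0=E3 v1=E4 downbeat P8
bar 8: v0=D3 v1=B3 downbeat M6
bar 9: v0=G3 v1=E4 downbeat M6
bar 10: v0=A3 v1=A4 downbeat P8
  -> R7 @ bar 1 tick 0 v(1,): F4->B3 leap 6st
  -> R7 @ bar 4 tick 3 v(1,): B3->F3 leap 6st
  -> R2 @ bar 5 tick 0 v(0, 1): D3/F3 m3 -> E3/E4 P8 similar
  -> R7 @ bar 5 tick 0 v(1,): F3->E4 leap 11st
  -> R7 @ bar 6 tick 1 v(1,): F3->B3 leap 6st
  -> R7 @ bar 6 tick 3 v(1,): B3->F3 leap 6st
  -> R2 @ bar 7 tick 0 v(0, 1): D3/F3 m3 -> E3/E4 P8 similar
  -> R7 @ bar 7 tick 0 v(1,): F3->E4 leap 11st
  -> R7 @ bar 8 tick 1 v(1,): B3->F3 leap 6st
  -> R7 @ bar 8 tick 3 v(1,): F3->B3 leap 6st
  -> R1 @ bar 10 tick 0 v(0, 1): G3/G4 P8 -> A3/A4 P8 similar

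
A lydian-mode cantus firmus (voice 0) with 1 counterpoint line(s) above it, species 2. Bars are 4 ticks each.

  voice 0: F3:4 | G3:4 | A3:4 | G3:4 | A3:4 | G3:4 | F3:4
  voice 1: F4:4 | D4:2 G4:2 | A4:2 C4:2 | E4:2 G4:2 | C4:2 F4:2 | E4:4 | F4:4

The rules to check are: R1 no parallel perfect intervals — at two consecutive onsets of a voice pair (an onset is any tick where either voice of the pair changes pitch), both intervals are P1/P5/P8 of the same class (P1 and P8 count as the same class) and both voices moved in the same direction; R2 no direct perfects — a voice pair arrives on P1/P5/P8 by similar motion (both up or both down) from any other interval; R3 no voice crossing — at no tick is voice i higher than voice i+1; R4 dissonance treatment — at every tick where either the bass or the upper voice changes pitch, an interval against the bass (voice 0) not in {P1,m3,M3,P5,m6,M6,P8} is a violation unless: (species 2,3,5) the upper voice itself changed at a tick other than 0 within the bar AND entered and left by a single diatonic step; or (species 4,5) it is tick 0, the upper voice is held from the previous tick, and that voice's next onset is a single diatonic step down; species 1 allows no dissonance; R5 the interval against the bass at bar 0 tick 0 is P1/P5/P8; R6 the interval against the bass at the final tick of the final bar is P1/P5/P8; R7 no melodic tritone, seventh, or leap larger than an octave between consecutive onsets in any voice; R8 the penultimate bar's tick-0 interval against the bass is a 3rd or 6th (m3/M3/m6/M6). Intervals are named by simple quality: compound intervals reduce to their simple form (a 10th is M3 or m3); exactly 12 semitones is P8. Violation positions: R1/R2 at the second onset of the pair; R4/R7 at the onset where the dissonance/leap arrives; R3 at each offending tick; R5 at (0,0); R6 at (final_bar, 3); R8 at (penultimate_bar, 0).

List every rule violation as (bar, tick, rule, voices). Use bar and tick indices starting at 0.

bar 0: v0=F3 v1=F4 downbeat P8
bar 1: v0=G3 v1=D4 downbeat P5
bar 2: v0=A3 v1=A4 downbeat P8
bar 3: v0=G3 v1=E4 downbeat M6
bar 4: v0=A3 v1=C4 downbeat m3
bar 5: v0=G3 v1=E4 downbeat M6
bar 6: v0=F3 v1=F4 downbeat P8
  -> R1 @ bar 2 tick 0 v(0, 1): G3/G4 P8 -> A3/A4 P8 similar

(2, 0, R1, (0, 1))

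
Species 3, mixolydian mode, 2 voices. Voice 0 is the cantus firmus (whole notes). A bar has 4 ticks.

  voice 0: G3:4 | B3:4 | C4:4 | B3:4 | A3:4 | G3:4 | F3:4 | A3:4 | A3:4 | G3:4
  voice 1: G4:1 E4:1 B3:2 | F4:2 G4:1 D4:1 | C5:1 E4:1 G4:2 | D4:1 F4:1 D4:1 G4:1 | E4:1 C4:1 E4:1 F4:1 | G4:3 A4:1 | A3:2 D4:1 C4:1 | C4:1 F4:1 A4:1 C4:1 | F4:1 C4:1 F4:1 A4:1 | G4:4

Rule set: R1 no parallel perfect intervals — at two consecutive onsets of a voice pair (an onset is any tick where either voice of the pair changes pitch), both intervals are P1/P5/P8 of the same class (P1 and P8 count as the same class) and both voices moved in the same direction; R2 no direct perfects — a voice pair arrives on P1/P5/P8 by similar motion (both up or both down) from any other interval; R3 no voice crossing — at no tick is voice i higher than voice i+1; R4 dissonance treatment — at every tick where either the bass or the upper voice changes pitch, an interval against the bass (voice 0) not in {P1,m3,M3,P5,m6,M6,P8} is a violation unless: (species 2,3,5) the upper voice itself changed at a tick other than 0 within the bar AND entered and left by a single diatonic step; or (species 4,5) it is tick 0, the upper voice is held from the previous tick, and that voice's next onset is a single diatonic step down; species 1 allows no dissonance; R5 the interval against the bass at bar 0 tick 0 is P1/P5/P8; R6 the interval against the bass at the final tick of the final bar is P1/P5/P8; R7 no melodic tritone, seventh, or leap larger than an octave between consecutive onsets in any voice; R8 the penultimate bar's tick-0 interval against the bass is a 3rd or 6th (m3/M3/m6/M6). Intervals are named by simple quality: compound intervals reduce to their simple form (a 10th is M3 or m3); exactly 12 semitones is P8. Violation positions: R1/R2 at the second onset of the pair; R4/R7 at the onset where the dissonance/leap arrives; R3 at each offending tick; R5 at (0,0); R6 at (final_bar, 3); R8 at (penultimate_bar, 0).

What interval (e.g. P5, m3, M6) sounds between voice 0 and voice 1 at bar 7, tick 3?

m3

voice 0=A3 voice 1=C4 -> m3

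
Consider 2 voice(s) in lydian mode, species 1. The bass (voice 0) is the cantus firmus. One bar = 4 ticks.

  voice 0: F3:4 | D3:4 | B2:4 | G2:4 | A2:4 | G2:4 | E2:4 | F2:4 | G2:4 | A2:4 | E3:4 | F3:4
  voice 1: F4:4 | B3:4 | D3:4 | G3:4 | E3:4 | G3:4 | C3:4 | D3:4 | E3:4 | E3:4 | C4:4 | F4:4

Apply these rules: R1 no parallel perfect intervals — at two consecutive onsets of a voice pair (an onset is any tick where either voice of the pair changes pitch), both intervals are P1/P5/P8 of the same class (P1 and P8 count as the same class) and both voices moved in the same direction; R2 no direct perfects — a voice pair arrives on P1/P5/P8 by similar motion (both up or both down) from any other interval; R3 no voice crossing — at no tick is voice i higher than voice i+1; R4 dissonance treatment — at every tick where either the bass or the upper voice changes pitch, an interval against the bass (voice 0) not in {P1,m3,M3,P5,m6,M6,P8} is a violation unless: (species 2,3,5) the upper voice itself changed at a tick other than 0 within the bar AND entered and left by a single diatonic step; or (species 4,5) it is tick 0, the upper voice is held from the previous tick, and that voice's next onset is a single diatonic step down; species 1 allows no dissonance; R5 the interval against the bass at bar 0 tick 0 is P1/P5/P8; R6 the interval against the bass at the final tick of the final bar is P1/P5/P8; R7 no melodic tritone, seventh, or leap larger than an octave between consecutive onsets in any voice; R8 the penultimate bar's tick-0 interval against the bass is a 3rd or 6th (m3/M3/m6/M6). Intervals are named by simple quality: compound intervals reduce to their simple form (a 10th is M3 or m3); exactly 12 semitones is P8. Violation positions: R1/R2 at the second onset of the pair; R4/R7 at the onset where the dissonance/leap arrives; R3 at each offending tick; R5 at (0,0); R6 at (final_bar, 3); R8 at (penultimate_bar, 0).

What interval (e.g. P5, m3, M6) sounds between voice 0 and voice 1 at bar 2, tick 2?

m3

voice 0=B2 voice 1=D3 -> m3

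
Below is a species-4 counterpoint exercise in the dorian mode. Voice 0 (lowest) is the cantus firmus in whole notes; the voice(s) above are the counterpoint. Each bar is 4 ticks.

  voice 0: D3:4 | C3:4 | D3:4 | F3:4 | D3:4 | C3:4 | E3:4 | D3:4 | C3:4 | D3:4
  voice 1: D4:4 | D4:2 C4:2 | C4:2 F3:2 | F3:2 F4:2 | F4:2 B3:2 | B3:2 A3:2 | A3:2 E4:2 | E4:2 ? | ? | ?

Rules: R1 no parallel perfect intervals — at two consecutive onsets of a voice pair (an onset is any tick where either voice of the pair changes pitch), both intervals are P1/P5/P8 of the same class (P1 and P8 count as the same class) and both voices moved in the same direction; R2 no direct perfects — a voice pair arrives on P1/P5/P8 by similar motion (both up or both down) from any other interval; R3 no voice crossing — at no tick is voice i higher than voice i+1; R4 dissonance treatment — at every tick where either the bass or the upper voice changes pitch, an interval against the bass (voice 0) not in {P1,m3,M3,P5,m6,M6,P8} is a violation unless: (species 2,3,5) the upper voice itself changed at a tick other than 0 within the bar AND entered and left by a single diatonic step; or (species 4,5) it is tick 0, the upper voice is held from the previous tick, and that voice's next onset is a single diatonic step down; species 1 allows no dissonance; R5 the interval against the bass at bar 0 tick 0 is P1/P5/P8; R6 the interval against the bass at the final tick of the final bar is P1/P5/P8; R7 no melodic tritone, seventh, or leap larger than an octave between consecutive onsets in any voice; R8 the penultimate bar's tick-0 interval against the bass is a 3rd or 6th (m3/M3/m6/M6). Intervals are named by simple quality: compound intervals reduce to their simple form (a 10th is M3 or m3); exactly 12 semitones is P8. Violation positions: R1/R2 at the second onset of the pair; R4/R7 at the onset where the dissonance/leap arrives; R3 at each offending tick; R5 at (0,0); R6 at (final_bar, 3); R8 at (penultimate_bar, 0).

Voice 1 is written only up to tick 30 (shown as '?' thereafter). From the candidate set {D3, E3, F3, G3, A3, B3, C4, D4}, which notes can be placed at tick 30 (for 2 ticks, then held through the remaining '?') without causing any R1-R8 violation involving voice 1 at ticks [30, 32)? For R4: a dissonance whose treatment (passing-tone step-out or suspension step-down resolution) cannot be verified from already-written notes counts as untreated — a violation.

D3: violates R7
E3: violates R4
F3: violates R7
G3: violates R4
A3: legal
B3: legal
C4: violates R4
D4: legal

{A3, B3, D4}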